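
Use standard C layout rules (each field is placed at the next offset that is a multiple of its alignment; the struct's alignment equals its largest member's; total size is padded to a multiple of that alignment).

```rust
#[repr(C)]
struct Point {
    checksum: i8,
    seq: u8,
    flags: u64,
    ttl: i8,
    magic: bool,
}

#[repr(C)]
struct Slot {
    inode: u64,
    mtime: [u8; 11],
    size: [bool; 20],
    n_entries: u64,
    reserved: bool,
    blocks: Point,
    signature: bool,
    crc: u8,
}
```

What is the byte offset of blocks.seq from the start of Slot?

Point: @0: checksum [1B, align 1] → 1; @1: seq [1B, align 1] → 2; +6 pad (align 8); @8: flags [8B, align 8] → 16; @16: ttl [1B, align 1] → 17; @17: magic [1B, align 1] → 18; +6 tail pad (align 8); size 24, align 8
@0: inode [8B, align 8] → 8
@8: mtime [11B, align 1] → 19
@19: size [20B, align 1] → 39
+1 pad (align 8)
@40: n_entries [8B, align 8] → 48
@48: reserved [1B, align 1] → 49
+7 pad (align 8)
@56: blocks [24B, align 8] → 80
within Point: seq at 1
56 + 1 = 57

57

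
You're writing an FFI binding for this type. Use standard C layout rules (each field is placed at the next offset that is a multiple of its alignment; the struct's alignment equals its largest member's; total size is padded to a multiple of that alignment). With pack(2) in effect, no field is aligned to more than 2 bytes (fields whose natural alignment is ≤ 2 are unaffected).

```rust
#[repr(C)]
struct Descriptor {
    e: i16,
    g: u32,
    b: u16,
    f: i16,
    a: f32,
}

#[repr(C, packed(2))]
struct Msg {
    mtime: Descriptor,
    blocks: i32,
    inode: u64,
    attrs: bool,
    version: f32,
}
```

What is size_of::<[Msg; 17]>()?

578

Descriptor: @0: e [2B, align 2] → 2; +2 pad (align 4); @4: g [4B, align 4] → 8; @8: b [2B, align 2] → 10; @10: f [2B, align 2] → 12; @12: a [4B, align 4] → 16; size 16, align 4
@0: mtime [16B, align 2] → 16
@16: blocks [4B, align 2] → 20
@20: inode [8B, align 2] → 28
@28: attrs [1B, align 1] → 29
+1 pad (align 2)
@30: version [4B, align 2] → 34
size 34, align 2
array of 17: 17 × 34 = 578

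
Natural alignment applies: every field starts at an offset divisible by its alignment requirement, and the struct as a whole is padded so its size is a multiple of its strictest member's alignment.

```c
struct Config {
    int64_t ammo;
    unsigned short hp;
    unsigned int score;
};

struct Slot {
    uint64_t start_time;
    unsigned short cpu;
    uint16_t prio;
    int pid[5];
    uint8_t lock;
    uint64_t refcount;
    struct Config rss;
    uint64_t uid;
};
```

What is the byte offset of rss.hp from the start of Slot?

56

Config: @0: ammo [8B, align 8] → 8; @8: hp [2B, align 2] → 10; +2 pad (align 4); @12: score [4B, align 4] → 16; size 16, align 8
@0: start_time [8B, align 8] → 8
@8: cpu [2B, align 2] → 10
@10: prio [2B, align 2] → 12
@12: pid [20B, align 4] → 32
@32: lock [1B, align 1] → 33
+7 pad (align 8)
@40: refcount [8B, align 8] → 48
@48: rss [16B, align 8] → 64
within Config: hp at 8
48 + 8 = 56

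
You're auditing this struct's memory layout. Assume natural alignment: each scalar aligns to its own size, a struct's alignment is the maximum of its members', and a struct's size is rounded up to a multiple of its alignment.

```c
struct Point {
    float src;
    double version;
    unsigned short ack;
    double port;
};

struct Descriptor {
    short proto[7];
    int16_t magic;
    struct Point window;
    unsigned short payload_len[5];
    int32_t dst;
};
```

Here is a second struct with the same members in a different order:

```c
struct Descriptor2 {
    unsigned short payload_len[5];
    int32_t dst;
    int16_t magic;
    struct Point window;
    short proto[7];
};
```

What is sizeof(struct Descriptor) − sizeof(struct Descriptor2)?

Point: 0..4  src  (4B, 4-aligned); 4..8  -- padding (4B); 8..16  version  (8B, 8-aligned); 16..18  ack  (2B, 2-aligned); 18..24  -- padding (6B); 24..32  port  (8B, 8-aligned); sizeof = 32, alignof = 8
0..14  proto  (14B, 2-aligned)
14..16  magic  (2B, 2-aligned)
16..48  window  (32B, 8-aligned)
48..58  payload_len  (10B, 2-aligned)
58..60  -- padding (2B)
60..64  dst  (4B, 4-aligned)
sizeof = 64, alignof = 8
— Descriptor2 —
0..10  payload_len  (10B, 2-aligned)
10..12  -- padding (2B)
12..16  dst  (4B, 4-aligned)
16..18  magic  (2B, 2-aligned)
18..24  -- padding (6B)
24..56  window  (32B, 8-aligned)
56..70  proto  (14B, 2-aligned)
70..72  -- tail padding (2B)
sizeof = 72, alignof = 8
64 − 72 = -8

-8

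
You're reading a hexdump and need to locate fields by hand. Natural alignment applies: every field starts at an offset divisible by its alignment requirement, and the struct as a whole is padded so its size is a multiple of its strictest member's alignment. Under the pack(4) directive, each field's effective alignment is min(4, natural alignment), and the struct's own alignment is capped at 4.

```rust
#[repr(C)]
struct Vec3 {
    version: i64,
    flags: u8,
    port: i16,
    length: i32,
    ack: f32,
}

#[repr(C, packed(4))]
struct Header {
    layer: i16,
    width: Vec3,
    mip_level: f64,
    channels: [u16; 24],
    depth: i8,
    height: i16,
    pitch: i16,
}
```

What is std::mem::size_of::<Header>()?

Vec3: @0: version [8B, align 8] → 8; @8: flags [1B, align 1] → 9; +1 pad (align 2); @10: port [2B, align 2] → 12; @12: length [4B, align 4] → 16; @16: ack [4B, align 4] → 20; +4 tail pad (align 8); size 24, align 8
@0: layer [2B, align 2] → 2
+2 pad (align 4)
@4: width [24B, align 4] → 28
@28: mip_level [8B, align 4] → 36
@36: channels [48B, align 2] → 84
@84: depth [1B, align 1] → 85
+1 pad (align 2)
@86: height [2B, align 2] → 88
@88: pitch [2B, align 2] → 90
+2 tail pad (align 4)
size 92, align 4

92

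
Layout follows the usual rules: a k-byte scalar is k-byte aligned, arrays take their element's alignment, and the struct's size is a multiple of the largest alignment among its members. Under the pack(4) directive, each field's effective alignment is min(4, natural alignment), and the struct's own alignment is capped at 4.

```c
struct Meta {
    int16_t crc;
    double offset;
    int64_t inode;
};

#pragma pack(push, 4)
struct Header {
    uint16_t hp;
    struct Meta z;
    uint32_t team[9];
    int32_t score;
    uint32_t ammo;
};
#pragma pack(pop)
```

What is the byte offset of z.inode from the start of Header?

20

Meta: crc at 0 (size 2, align 2) → ends 2; pad 6 to align 8 for offset; offset at 8 (size 8, align 8) → ends 16; inode at 16 (size 8, align 8) → ends 24; total 24 bytes, alignment 8
hp at 0 (size 2, align 2) → ends 2
pad 2 to align 4 for z
z at 4 (size 24, align 4) → ends 28
within Meta: inode at 16
4 + 16 = 20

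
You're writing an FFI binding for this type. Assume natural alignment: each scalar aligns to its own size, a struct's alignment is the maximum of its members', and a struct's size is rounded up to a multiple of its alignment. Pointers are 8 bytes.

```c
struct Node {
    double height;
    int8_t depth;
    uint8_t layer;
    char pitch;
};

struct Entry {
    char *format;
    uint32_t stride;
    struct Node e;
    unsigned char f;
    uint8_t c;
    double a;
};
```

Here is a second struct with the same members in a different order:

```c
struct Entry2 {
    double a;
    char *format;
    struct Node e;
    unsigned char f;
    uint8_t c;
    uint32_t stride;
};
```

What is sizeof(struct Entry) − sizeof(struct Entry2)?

8

Node: @0: height [8B, align 8] → 8; @8: depth [1B, align 1] → 9; @9: layer [1B, align 1] → 10; @10: pitch [1B, align 1] → 11; +5 tail pad (align 8); size 16, align 8
@0: format [8B, align 8] → 8
@8: stride [4B, align 4] → 12
+4 pad (align 8)
@16: e [16B, align 8] → 32
@32: f [1B, align 1] → 33
@33: c [1B, align 1] → 34
+6 pad (align 8)
@40: a [8B, align 8] → 48
size 48, align 8
— Entry2 —
@0: a [8B, align 8] → 8
@8: format [8B, align 8] → 16
@16: e [16B, align 8] → 32
@32: f [1B, align 1] → 33
@33: c [1B, align 1] → 34
+2 pad (align 4)
@36: stride [4B, align 4] → 40
size 40, align 8
48 − 40 = 8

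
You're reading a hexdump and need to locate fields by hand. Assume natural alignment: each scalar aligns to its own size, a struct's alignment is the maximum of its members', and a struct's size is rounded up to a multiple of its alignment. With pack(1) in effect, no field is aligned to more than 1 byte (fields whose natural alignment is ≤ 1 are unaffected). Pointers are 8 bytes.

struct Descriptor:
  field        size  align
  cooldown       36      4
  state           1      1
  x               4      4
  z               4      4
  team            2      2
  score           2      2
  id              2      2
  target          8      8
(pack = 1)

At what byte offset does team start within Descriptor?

@0: cooldown [36B, align 1] → 36
@36: state [1B, align 1] → 37
@37: x [4B, align 1] → 41
@41: z [4B, align 1] → 45
@45: team [2B, align 1] → 47

45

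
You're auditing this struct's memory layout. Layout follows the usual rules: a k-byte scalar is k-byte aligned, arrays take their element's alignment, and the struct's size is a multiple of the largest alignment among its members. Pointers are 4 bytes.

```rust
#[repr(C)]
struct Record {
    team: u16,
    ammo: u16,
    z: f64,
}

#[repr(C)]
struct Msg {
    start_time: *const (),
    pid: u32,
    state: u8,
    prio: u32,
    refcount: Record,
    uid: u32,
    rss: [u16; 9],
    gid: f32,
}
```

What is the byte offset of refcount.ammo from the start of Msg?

Record: @0: team [2B, align 2] → 2; @2: ammo [2B, align 2] → 4; +4 pad (align 8); @8: z [8B, align 8] → 16; size 16, align 8
@0: start_time [4B, align 4] → 4
@4: pid [4B, align 4] → 8
@8: state [1B, align 1] → 9
+3 pad (align 4)
@12: prio [4B, align 4] → 16
@16: refcount [16B, align 8] → 32
within Record: ammo at 2
16 + 2 = 18

18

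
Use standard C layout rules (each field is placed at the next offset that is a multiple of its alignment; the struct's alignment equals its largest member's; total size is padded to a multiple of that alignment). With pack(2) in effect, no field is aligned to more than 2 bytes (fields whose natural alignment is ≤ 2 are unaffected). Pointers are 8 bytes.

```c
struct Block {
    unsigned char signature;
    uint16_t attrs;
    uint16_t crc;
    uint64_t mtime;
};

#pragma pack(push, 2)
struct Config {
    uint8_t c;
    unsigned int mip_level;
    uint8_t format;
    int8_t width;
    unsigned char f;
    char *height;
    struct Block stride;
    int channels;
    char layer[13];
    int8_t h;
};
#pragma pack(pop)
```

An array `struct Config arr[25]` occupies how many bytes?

Block: @0: signature [1B, align 1] → 1; +1 pad (align 2); @2: attrs [2B, align 2] → 4; @4: crc [2B, align 2] → 6; +2 pad (align 8); @8: mtime [8B, align 8] → 16; size 16, align 8
@0: c [1B, align 1] → 1
+1 pad (align 2)
@2: mip_level [4B, align 2] → 6
@6: format [1B, align 1] → 7
@7: width [1B, align 1] → 8
@8: f [1B, align 1] → 9
+1 pad (align 2)
@10: height [8B, align 2] → 18
@18: stride [16B, align 2] → 34
@34: channels [4B, align 2] → 38
@38: layer [13B, align 1] → 51
@51: h [1B, align 1] → 52
size 52, align 2
array of 25: 25 × 52 = 1300

1300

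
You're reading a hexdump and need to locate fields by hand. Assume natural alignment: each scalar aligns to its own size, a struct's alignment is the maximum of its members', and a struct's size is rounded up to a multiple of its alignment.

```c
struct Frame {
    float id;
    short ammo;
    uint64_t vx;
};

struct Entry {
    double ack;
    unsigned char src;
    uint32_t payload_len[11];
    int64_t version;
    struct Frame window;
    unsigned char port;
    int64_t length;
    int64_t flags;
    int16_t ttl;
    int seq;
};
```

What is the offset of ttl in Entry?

104

Frame: @0: id [4B, align 4] → 4; @4: ammo [2B, align 2] → 6; +2 pad (align 8); @8: vx [8B, align 8] → 16; size 16, align 8
@0: ack [8B, align 8] → 8
@8: src [1B, align 1] → 9
+3 pad (align 4)
@12: payload_len [44B, align 4] → 56
@56: version [8B, align 8] → 64
@64: window [16B, align 8] → 80
@80: port [1B, align 1] → 81
+7 pad (align 8)
@88: length [8B, align 8] → 96
@96: flags [8B, align 8] → 104
@104: ttl [2B, align 2] → 106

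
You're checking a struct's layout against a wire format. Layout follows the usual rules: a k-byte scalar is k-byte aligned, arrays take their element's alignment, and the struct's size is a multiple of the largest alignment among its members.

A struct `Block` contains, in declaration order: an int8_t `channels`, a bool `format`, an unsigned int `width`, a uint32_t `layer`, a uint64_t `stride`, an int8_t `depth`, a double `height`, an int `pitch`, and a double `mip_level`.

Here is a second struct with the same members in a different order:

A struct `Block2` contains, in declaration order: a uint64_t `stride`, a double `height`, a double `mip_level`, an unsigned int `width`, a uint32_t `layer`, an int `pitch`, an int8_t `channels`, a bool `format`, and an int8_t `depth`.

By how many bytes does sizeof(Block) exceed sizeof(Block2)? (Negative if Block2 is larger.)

0..1  channels  (1B, 1-aligned)
1..2  format  (1B, 1-aligned)
2..4  -- padding (2B)
4..8  width  (4B, 4-aligned)
8..12  layer  (4B, 4-aligned)
12..16  -- padding (4B)
16..24  stride  (8B, 8-aligned)
24..25  depth  (1B, 1-aligned)
25..32  -- padding (7B)
32..40  height  (8B, 8-aligned)
40..44  pitch  (4B, 4-aligned)
44..48  -- padding (4B)
48..56  mip_level  (8B, 8-aligned)
sizeof = 56, alignof = 8
— Block2 —
0..8  stride  (8B, 8-aligned)
8..16  height  (8B, 8-aligned)
16..24  mip_level  (8B, 8-aligned)
24..28  width  (4B, 4-aligned)
28..32  layer  (4B, 4-aligned)
32..36  pitch  (4B, 4-aligned)
36..37  channels  (1B, 1-aligned)
37..38  format  (1B, 1-aligned)
38..39  depth  (1B, 1-aligned)
39..40  -- tail padding (1B)
sizeof = 40, alignof = 8
56 − 40 = 16

16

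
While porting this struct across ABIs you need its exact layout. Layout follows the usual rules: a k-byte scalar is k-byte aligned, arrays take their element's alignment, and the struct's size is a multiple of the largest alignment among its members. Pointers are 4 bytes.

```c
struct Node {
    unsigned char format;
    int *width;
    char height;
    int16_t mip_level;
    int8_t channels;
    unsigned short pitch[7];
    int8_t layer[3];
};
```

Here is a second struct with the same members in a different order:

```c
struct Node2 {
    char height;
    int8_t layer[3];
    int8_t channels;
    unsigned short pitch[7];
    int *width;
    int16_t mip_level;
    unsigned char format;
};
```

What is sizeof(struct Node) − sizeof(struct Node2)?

0..1  format  (1B, 1-aligned)
1..4  -- padding (3B)
4..8  width  (4B, 4-aligned)
8..9  height  (1B, 1-aligned)
9..10  -- padding (1B)
10..12  mip_level  (2B, 2-aligned)
12..13  channels  (1B, 1-aligned)
13..14  -- padding (1B)
14..28  pitch  (14B, 2-aligned)
28..31  layer  (3B, 1-aligned)
31..32  -- tail padding (1B)
sizeof = 32, alignof = 4
— Node2 —
0..1  height  (1B, 1-aligned)
1..4  layer  (3B, 1-aligned)
4..5  channels  (1B, 1-aligned)
5..6  -- padding (1B)
6..20  pitch  (14B, 2-aligned)
20..24  width  (4B, 4-aligned)
24..26  mip_level  (2B, 2-aligned)
26..27  format  (1B, 1-aligned)
27..28  -- tail padding (1B)
sizeof = 28, alignof = 4
32 − 28 = 4

4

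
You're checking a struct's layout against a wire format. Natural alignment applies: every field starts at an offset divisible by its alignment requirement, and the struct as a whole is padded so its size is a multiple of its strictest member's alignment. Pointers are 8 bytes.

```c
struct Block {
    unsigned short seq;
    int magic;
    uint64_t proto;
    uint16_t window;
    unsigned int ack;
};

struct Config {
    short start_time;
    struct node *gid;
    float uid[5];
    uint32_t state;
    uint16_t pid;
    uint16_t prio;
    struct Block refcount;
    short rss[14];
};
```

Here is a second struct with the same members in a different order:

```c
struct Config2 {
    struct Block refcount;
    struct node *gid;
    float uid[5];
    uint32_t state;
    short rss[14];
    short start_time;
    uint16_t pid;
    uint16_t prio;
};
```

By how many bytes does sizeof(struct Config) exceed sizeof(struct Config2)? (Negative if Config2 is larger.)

8

Block: @0: seq [2B, align 2] → 2; +2 pad (align 4); @4: magic [4B, align 4] → 8; @8: proto [8B, align 8] → 16; @16: window [2B, align 2] → 18; +2 pad (align 4); @20: ack [4B, align 4] → 24; size 24, align 8
@0: start_time [2B, align 2] → 2
+6 pad (align 8)
@8: gid [8B, align 8] → 16
@16: uid [20B, align 4] → 36
@36: state [4B, align 4] → 40
@40: pid [2B, align 2] → 42
@42: prio [2B, align 2] → 44
+4 pad (align 8)
@48: refcount [24B, align 8] → 72
@72: rss [28B, align 2] → 100
+4 tail pad (align 8)
size 104, align 8
— Config2 —
@0: refcount [24B, align 8] → 24
@24: gid [8B, align 8] → 32
@32: uid [20B, align 4] → 52
@52: state [4B, align 4] → 56
@56: rss [28B, align 2] → 84
@84: start_time [2B, align 2] → 86
@86: pid [2B, align 2] → 88
@88: prio [2B, align 2] → 90
+6 tail pad (align 8)
size 96, align 8
104 − 96 = 8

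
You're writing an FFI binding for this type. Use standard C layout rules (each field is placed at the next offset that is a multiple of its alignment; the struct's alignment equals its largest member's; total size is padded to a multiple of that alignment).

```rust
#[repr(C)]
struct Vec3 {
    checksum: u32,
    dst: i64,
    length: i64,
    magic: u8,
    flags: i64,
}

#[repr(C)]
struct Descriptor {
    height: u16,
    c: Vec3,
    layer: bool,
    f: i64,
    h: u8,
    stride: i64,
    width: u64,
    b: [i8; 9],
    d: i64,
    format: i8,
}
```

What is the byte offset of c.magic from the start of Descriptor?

32

Vec3: @0: checksum [4B, align 4] → 4; +4 pad (align 8); @8: dst [8B, align 8] → 16; @16: length [8B, align 8] → 24; @24: magic [1B, align 1] → 25; +7 pad (align 8); @32: flags [8B, align 8] → 40; size 40, align 8
@0: height [2B, align 2] → 2
+6 pad (align 8)
@8: c [40B, align 8] → 48
within Vec3: magic at 24
8 + 24 = 32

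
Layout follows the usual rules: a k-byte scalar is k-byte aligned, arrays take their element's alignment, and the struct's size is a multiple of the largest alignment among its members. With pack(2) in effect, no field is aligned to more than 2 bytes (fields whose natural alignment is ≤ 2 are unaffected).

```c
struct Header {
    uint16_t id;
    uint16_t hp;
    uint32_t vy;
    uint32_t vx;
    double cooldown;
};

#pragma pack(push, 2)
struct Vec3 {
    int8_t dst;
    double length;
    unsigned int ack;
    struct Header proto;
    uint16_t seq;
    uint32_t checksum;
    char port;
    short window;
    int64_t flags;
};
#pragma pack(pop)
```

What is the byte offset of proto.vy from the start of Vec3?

18

Header: id at 0 (size 2, align 2) → ends 2; hp at 2 (size 2, align 2) → ends 4; vy at 4 (size 4, align 4) → ends 8; vx at 8 (size 4, align 4) → ends 12; pad 4 to align 8 for cooldown; cooldown at 16 (size 8, align 8) → ends 24; total 24 bytes, alignment 8
dst at 0 (size 1, align 1) → ends 1
pad 1 to align 2 for length
length at 2 (size 8, align 2) → ends 10
ack at 10 (size 4, align 2) → ends 14
proto at 14 (size 24, align 2) → ends 38
within Header: vy at 4
14 + 4 = 18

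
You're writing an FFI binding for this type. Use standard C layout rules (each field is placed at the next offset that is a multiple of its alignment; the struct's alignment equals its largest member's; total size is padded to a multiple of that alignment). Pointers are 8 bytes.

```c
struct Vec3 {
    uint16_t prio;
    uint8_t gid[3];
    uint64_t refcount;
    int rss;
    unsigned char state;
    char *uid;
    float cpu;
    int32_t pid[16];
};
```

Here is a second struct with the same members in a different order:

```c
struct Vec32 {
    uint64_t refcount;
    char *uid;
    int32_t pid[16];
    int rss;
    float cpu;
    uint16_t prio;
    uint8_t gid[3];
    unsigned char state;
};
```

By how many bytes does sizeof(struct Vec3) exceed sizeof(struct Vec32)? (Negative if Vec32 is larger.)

8

prio at 0 (size 2, align 2) → ends 2
gid at 2 (size 3, align 1) → ends 5
pad 3 to align 8 for refcount
refcount at 8 (size 8, align 8) → ends 16
rss at 16 (size 4, align 4) → ends 20
state at 20 (size 1, align 1) → ends 21
pad 3 to align 8 for uid
uid at 24 (size 8, align 8) → ends 32
cpu at 32 (size 4, align 4) → ends 36
pid at 36 (size 64, align 4) → ends 100
tail pad 4 to reach multiple of 8
total 104 bytes, alignment 8
— Vec32 —
refcount at 0 (size 8, align 8) → ends 8
uid at 8 (size 8, align 8) → ends 16
pid at 16 (size 64, align 4) → ends 80
rss at 80 (size 4, align 4) → ends 84
cpu at 84 (size 4, align 4) → ends 88
prio at 88 (size 2, align 2) → ends 90
gid at 90 (size 3, align 1) → ends 93
state at 93 (size 1, align 1) → ends 94
tail pad 2 to reach multiple of 8
total 96 bytes, alignment 8
104 − 96 = 8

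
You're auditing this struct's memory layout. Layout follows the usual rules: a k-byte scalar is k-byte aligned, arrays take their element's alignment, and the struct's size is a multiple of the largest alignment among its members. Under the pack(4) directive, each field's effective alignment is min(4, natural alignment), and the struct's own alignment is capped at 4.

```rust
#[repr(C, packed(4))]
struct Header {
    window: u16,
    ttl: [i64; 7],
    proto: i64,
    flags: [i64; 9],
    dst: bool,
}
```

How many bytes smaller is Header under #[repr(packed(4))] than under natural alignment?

natural layout:
  window at 0 (size 2, align 2) → ends 2
  pad 6 to align 8 for ttl
  ttl at 8 (size 56, align 8) → ends 64
  proto at 64 (size 8, align 8) → ends 72
  flags at 72 (size 72, align 8) → ends 144
  dst at 144 (size 1, align 1) → ends 145
  tail pad 7 to reach multiple of 8
  total 152 bytes, alignment 8
packed(4) layout:
  window at 0 (size 2, align 2) → ends 2
  pad 2 to align 4 for ttl
  ttl at 4 (size 56, align 4) → ends 60
  proto at 60 (size 8, align 4) → ends 68
  flags at 68 (size 72, align 4) → ends 140
  dst at 140 (size 1, align 1) → ends 141
  tail pad 3 to reach multiple of 4
  total 144 bytes, alignment 4
152 − 144 = 8

8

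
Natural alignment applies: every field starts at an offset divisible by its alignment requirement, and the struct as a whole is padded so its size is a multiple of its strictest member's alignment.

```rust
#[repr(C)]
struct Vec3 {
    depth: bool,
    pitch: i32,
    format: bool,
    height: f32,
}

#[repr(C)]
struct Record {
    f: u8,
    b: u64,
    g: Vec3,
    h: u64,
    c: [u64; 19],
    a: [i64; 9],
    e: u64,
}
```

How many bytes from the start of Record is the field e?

Vec3: @0: depth [1B, align 1] → 1; +3 pad (align 4); @4: pitch [4B, align 4] → 8; @8: format [1B, align 1] → 9; +3 pad (align 4); @12: height [4B, align 4] → 16; size 16, align 4
@0: f [1B, align 1] → 1
+7 pad (align 8)
@8: b [8B, align 8] → 16
@16: g [16B, align 4] → 32
@32: h [8B, align 8] → 40
@40: c [152B, align 8] → 192
@192: a [72B, align 8] → 264
@264: e [8B, align 8] → 272

264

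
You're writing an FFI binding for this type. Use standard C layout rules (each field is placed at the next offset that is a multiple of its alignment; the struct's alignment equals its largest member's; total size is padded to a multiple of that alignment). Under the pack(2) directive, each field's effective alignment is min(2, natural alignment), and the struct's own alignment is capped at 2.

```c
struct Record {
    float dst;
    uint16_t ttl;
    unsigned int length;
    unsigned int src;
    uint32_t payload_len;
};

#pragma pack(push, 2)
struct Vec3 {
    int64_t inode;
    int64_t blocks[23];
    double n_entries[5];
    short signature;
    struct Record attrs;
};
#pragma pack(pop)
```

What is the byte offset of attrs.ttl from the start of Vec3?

Record: dst at 0 (size 4, align 4) → ends 4; ttl at 4 (size 2, align 2) → ends 6; pad 2 to align 4 for length; length at 8 (size 4, align 4) → ends 12; src at 12 (size 4, align 4) → ends 16; payload_len at 16 (size 4, align 4) → ends 20; total 20 bytes, alignment 4
inode at 0 (size 8, align 2) → ends 8
blocks at 8 (size 184, align 2) → ends 192
n_entries at 192 (size 40, align 2) → ends 232
signature at 232 (size 2, align 2) → ends 234
attrs at 234 (size 20, align 2) → ends 254
within Record: ttl at 4
234 + 4 = 238

238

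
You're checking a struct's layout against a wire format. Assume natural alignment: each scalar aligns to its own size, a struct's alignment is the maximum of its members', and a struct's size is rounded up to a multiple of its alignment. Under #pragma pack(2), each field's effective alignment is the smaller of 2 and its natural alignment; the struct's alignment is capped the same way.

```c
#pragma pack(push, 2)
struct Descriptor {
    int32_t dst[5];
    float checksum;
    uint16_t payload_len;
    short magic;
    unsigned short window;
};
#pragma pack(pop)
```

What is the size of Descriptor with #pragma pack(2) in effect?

30

0..20  dst  (20B, 2-aligned)
20..24  checksum  (4B, 2-aligned)
24..26  payload_len  (2B, 2-aligned)
26..28  magic  (2B, 2-aligned)
28..30  window  (2B, 2-aligned)
sizeof = 30, alignof = 2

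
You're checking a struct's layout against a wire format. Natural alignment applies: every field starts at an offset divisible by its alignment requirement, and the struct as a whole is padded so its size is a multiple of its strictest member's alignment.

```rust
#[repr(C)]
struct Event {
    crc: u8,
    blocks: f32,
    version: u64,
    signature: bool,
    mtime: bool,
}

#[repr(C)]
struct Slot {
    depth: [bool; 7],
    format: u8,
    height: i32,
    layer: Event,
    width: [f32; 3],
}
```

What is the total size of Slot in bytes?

Event: 0..1  crc  (1B, 1-aligned); 1..4  -- padding (3B); 4..8  blocks  (4B, 4-aligned); 8..16  version  (8B, 8-aligned); 16..17  signature  (1B, 1-aligned); 17..18  mtime  (1B, 1-aligned); 18..24  -- tail padding (6B); sizeof = 24, alignof = 8
0..7  depth  (7B, 1-aligned)
7..8  format  (1B, 1-aligned)
8..12  height  (4B, 4-aligned)
12..16  -- padding (4B)
16..40  layer  (24B, 8-aligned)
40..52  width  (12B, 4-aligned)
52..56  -- tail padding (4B)
sizeof = 56, alignof = 8

56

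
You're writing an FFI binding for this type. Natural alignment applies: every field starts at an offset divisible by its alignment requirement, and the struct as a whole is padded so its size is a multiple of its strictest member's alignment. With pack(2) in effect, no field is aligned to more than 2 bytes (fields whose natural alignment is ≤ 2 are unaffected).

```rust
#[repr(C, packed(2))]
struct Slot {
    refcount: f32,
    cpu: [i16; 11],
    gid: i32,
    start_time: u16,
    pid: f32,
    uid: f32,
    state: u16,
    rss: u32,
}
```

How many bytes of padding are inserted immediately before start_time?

@0: refcount [4B, align 2] → 4
@4: cpu [22B, align 2] → 26
@26: gid [4B, align 2] → 30
@30: start_time [2B, align 2] → 32

0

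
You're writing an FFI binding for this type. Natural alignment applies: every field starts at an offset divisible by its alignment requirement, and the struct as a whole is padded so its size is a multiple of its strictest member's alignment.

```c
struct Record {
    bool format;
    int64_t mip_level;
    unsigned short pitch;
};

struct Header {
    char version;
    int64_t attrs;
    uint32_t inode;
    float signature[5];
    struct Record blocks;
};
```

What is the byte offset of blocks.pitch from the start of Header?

Record: 0..1  format  (1B, 1-aligned); 1..8  -- padding (7B); 8..16  mip_level  (8B, 8-aligned); 16..18  pitch  (2B, 2-aligned); 18..24  -- tail padding (6B); sizeof = 24, alignof = 8
0..1  version  (1B, 1-aligned)
1..8  -- padding (7B)
8..16  attrs  (8B, 8-aligned)
16..20  inode  (4B, 4-aligned)
20..40  signature  (20B, 4-aligned)
40..64  blocks  (24B, 8-aligned)
within Record: pitch at 16
40 + 16 = 56

56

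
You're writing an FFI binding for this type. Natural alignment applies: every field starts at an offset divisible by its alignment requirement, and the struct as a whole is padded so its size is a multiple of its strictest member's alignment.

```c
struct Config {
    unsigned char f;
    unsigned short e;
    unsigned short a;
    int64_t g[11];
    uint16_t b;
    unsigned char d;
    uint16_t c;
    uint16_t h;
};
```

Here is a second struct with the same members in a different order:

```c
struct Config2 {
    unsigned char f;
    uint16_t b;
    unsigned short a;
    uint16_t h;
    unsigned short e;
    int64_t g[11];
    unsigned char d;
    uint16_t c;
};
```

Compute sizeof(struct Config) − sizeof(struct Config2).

f at 0 (size 1, align 1) → ends 1
pad 1 to align 2 for e
e at 2 (size 2, align 2) → ends 4
a at 4 (size 2, align 2) → ends 6
pad 2 to align 8 for g
g at 8 (size 88, align 8) → ends 96
b at 96 (size 2, align 2) → ends 98
d at 98 (size 1, align 1) → ends 99
pad 1 to align 2 for c
c at 100 (size 2, align 2) → ends 102
h at 102 (size 2, align 2) → ends 104
total 104 bytes, alignment 8
— Config2 —
f at 0 (size 1, align 1) → ends 1
pad 1 to align 2 for b
b at 2 (size 2, align 2) → ends 4
a at 4 (size 2, align 2) → ends 6
h at 6 (size 2, align 2) → ends 8
e at 8 (size 2, align 2) → ends 10
pad 6 to align 8 for g
g at 16 (size 88, align 8) → ends 104
d at 104 (size 1, align 1) → ends 105
pad 1 to align 2 for c
c at 106 (size 2, align 2) → ends 108
tail pad 4 to reach multiple of 8
total 112 bytes, alignment 8
104 − 112 = -8

-8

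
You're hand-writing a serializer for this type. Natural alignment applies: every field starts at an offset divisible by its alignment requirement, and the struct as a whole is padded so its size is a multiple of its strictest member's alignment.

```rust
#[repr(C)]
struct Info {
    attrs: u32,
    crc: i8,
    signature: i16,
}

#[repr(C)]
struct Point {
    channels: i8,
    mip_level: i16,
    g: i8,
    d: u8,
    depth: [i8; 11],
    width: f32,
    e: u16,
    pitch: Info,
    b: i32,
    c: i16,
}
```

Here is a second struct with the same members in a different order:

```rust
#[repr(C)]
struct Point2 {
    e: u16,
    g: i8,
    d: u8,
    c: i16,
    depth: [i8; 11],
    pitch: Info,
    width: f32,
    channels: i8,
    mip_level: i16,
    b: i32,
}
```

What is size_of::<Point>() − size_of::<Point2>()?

Info: @0: attrs [4B, align 4] → 4; @4: crc [1B, align 1] → 5; +1 pad (align 2); @6: signature [2B, align 2] → 8; size 8, align 4
@0: channels [1B, align 1] → 1
+1 pad (align 2)
@2: mip_level [2B, align 2] → 4
@4: g [1B, align 1] → 5
@5: d [1B, align 1] → 6
@6: depth [11B, align 1] → 17
+3 pad (align 4)
@20: width [4B, align 4] → 24
@24: e [2B, align 2] → 26
+2 pad (align 4)
@28: pitch [8B, align 4] → 36
@36: b [4B, align 4] → 40
@40: c [2B, align 2] → 42
+2 tail pad (align 4)
size 44, align 4
— Point2 —
@0: e [2B, align 2] → 2
@2: g [1B, align 1] → 3
@3: d [1B, align 1] → 4
@4: c [2B, align 2] → 6
@6: depth [11B, align 1] → 17
+3 pad (align 4)
@20: pitch [8B, align 4] → 28
@28: width [4B, align 4] → 32
@32: channels [1B, align 1] → 33
+1 pad (align 2)
@34: mip_level [2B, align 2] → 36
@36: b [4B, align 4] → 40
size 40, align 4
44 − 40 = 4

4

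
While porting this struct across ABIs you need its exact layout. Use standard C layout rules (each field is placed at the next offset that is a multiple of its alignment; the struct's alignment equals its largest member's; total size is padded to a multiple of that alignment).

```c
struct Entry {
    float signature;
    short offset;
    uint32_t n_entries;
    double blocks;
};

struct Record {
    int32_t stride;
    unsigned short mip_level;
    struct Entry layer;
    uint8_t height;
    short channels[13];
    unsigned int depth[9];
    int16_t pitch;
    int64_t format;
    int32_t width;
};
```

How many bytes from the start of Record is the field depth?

Entry: signature at 0 (size 4, align 4) → ends 4; offset at 4 (size 2, align 2) → ends 6; pad 2 to align 4 for n_entries; n_entries at 8 (size 4, align 4) → ends 12; pad 4 to align 8 for blocks; blocks at 16 (size 8, align 8) → ends 24; total 24 bytes, alignment 8
stride at 0 (size 4, align 4) → ends 4
mip_level at 4 (size 2, align 2) → ends 6
pad 2 to align 8 for layer
layer at 8 (size 24, align 8) → ends 32
height at 32 (size 1, align 1) → ends 33
pad 1 to align 2 for channels
channels at 34 (size 26, align 2) → ends 60
depth at 60 (size 36, align 4) → ends 96

60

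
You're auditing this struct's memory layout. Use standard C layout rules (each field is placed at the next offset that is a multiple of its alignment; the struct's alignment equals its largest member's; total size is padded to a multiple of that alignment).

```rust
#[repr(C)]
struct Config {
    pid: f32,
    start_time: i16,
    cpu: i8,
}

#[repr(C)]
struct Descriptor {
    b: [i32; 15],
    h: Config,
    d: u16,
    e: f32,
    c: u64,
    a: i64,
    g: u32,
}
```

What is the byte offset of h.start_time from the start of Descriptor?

Config: @0: pid [4B, align 4] → 4; @4: start_time [2B, align 2] → 6; @6: cpu [1B, align 1] → 7; +1 tail pad (align 4); size 8, align 4
@0: b [60B, align 4] → 60
@60: h [8B, align 4] → 68
within Config: start_time at 4
60 + 4 = 64

64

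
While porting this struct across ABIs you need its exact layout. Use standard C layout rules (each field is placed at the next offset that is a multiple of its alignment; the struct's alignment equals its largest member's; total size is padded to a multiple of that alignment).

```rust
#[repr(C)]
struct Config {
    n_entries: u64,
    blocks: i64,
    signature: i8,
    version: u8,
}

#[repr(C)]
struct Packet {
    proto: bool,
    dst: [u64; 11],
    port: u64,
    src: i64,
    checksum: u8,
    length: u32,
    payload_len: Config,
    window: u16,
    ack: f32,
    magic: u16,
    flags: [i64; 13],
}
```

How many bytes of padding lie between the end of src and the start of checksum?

Config: @0: n_entries [8B, align 8] → 8; @8: blocks [8B, align 8] → 16; @16: signature [1B, align 1] → 17; @17: version [1B, align 1] → 18; +6 tail pad (align 8); size 24, align 8
@0: proto [1B, align 1] → 1
+7 pad (align 8)
@8: dst [88B, align 8] → 96
@96: port [8B, align 8] → 104
@104: src [8B, align 8] → 112
@112: checksum [1B, align 1] → 113

0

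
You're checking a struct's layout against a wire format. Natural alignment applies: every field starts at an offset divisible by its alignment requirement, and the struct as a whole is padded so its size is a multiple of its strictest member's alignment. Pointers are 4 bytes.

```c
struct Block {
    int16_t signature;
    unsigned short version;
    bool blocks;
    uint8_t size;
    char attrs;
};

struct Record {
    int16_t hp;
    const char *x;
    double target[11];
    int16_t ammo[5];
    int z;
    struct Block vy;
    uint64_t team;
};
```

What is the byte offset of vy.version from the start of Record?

Block: signature at 0 (size 2, align 2) → ends 2; version at 2 (size 2, align 2) → ends 4; blocks at 4 (size 1, align 1) → ends 5; size at 5 (size 1, align 1) → ends 6; attrs at 6 (size 1, align 1) → ends 7; tail pad 1 to reach multiple of 2; total 8 bytes, alignment 2
hp at 0 (size 2, align 2) → ends 2
pad 2 to align 4 for x
x at 4 (size 4, align 4) → ends 8
target at 8 (size 88, align 8) → ends 96
ammo at 96 (size 10, align 2) → ends 106
pad 2 to align 4 for z
z at 108 (size 4, align 4) → ends 112
vy at 112 (size 8, align 2) → ends 120
within Block: version at 2
112 + 2 = 114

114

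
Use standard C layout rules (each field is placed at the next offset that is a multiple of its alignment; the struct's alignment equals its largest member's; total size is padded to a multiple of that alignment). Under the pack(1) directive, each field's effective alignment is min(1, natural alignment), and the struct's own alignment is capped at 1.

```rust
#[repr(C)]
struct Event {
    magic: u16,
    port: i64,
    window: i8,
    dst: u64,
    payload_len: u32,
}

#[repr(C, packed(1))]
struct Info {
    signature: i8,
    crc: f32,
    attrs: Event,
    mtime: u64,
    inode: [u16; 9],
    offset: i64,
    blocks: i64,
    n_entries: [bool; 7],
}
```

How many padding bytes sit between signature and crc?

Event: magic at 0 (size 2, align 2) → ends 2; pad 6 to align 8 for port; port at 8 (size 8, align 8) → ends 16; window at 16 (size 1, align 1) → ends 17; pad 7 to align 8 for dst; dst at 24 (size 8, align 8) → ends 32; payload_len at 32 (size 4, align 4) → ends 36; tail pad 4 to reach multiple of 8; total 40 bytes, alignment 8
signature at 0 (size 1, align 1) → ends 1
crc at 1 (size 4, align 1) → ends 5

0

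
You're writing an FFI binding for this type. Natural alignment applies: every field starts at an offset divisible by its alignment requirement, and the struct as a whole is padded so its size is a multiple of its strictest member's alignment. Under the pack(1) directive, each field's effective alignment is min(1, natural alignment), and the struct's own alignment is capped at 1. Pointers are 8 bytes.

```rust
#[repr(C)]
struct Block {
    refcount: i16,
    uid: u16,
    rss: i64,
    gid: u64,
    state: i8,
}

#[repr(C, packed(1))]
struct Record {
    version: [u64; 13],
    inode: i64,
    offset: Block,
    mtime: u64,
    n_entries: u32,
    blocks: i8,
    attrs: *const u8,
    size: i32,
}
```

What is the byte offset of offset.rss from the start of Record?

120

Block: @0: refcount [2B, align 2] → 2; @2: uid [2B, align 2] → 4; +4 pad (align 8); @8: rss [8B, align 8] → 16; @16: gid [8B, align 8] → 24; @24: state [1B, align 1] → 25; +7 tail pad (align 8); size 32, align 8
@0: version [104B, align 1] → 104
@104: inode [8B, align 1] → 112
@112: offset [32B, align 1] → 144
within Block: rss at 8
112 + 8 = 120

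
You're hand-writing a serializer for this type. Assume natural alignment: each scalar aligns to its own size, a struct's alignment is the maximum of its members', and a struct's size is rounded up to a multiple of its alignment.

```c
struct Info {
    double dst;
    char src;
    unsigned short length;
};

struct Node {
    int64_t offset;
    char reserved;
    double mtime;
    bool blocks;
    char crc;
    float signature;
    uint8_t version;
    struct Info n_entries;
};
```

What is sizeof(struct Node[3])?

168

Info: 0..8  dst  (8B, 8-aligned); 8..9  src  (1B, 1-aligned); 9..10  -- padding (1B); 10..12  length  (2B, 2-aligned); 12..16  -- tail padding (4B); sizeof = 16, alignof = 8
0..8  offset  (8B, 8-aligned)
8..9  reserved  (1B, 1-aligned)
9..16  -- padding (7B)
16..24  mtime  (8B, 8-aligned)
24..25  blocks  (1B, 1-aligned)
25..26  crc  (1B, 1-aligned)
26..28  -- padding (2B)
28..32  signature  (4B, 4-aligned)
32..33  version  (1B, 1-aligned)
33..40  -- padding (7B)
40..56  n_entries  (16B, 8-aligned)
sizeof = 56, alignof = 8
array of 3: 3 × 56 = 168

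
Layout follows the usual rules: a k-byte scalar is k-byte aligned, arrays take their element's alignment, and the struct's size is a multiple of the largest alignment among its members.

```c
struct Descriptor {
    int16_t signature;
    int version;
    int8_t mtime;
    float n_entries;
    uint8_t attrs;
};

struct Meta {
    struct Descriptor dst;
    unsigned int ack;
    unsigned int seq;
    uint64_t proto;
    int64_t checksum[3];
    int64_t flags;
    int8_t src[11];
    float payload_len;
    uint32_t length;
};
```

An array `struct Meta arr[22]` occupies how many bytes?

Descriptor: 0..2  signature  (2B, 2-aligned); 2..4  -- padding (2B); 4..8  version  (4B, 4-aligned); 8..9  mtime  (1B, 1-aligned); 9..12  -- padding (3B); 12..16  n_entries  (4B, 4-aligned); 16..17  attrs  (1B, 1-aligned); 17..20  -- tail padding (3B); sizeof = 20, alignof = 4
0..20  dst  (20B, 4-aligned)
20..24  ack  (4B, 4-aligned)
24..28  seq  (4B, 4-aligned)
28..32  -- padding (4B)
32..40  proto  (8B, 8-aligned)
40..64  checksum  (24B, 8-aligned)
64..72  flags  (8B, 8-aligned)
72..83  src  (11B, 1-aligned)
83..84  -- padding (1B)
84..88  payload_len  (4B, 4-aligned)
88..92  length  (4B, 4-aligned)
92..96  -- tail padding (4B)
sizeof = 96, alignof = 8
array of 22: 22 × 96 = 2112

2112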